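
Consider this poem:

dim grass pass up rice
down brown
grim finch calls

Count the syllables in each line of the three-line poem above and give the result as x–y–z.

5–2–3

Line 1: dim(1) + grass(1) + pass(1) + up(1) + rice(1) = 5
Line 2: down(1) + brown(1) = 2
Line 3: grim(1) + finch(1) + calls(1) = 3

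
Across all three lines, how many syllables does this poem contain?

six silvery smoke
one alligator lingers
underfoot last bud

Line 1: "six silvery smoke": 1+3+1 = 5
Line 2: "one alligator lingers": 1+4+2 = 7
Line 3: "underfoot last bud": 3+1+1 = 5
Total: 5 + 7 + 5 = 17

17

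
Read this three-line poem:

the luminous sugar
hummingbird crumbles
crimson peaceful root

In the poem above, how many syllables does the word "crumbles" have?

2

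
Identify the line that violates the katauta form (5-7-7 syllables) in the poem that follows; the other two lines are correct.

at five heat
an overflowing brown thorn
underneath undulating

The first line

Line 1: at (1), five (1), heat (1) → 3 (expected 5)
Line 2: an (1), overflowing (4), brown (1), thorn (1) → 7 ✓
Line 3: underneath (3), undulating (4) → 7 ✓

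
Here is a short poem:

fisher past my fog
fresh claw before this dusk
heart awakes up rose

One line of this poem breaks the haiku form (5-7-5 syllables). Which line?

Line 1: fisher(2) + past(1) + my(1) + fog(1) = 5 ✓
Line 2: fresh(1) + claw(1) + before(2) + this(1) + dusk(1) = 6 (expected 7)
Line 3: heart(1) + awakes(2) + up(1) + rose(1) = 5 ✓

The second line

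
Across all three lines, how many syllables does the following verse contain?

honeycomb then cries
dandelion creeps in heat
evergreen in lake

Line 1: honeycomb (3), then (1), cries (1) → 5
Line 2: dandelion (4), creeps (1), in (1), heat (1) → 7
Line 3: evergreen (3), in (1), lake (1) → 5
Total: 5 + 7 + 5 = 17

17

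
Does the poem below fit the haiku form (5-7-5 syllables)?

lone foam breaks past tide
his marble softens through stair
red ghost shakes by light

Yes

Line 1: lone(1) + foam(1) + breaks(1) + past(1) + tide(1) = 5 ✓
Line 2: his(1) + marble(2) + softens(2) + through(1) + stair(1) = 7 ✓
Line 3: red(1) + ghost(1) + shakes(1) + by(1) + light(1) = 5 ✓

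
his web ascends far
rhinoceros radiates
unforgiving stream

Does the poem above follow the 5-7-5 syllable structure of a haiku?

Yes

Line 1: his(1) + web(1) + ascends(2) + far(1) = 5 ✓
Line 2: rhinoceros(4) + radiates(3) = 7 ✓
Line 3: unforgiving(4) + stream(1) = 5 ✓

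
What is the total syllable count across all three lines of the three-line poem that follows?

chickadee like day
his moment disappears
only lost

Line 1: "chickadee like day": 3+1+1 = 5
Line 2: "his moment disappears": 1+2+3 = 6
Line 3: "only lost": 2+1 = 3
Total: 5 + 6 + 3 = 14

14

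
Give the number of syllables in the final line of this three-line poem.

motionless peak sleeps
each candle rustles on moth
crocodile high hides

5

The final line: crocodile (3), high (1), hides (1) → 5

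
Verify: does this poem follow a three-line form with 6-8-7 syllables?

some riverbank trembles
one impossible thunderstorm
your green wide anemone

Yes

Line 1: some(1) + riverbank(3) + trembles(2) = 6 ✓
Line 2: one(1) + impossible(4) + thunderstorm(3) = 8 ✓
Line 3: your(1) + green(1) + wide(1) + anemone(4) = 7 ✓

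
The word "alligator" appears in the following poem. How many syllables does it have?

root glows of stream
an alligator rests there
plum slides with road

"alligator" has 4 syllables.

4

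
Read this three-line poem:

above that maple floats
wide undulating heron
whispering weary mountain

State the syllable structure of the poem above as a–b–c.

6–7–7

Line 1: above (2), that (1), maple (2), floats (1) → 6
Line 2: wide (1), undulating (4), heron (2) → 7
Line 3: whispering (3), weary (2), mountain (2) → 7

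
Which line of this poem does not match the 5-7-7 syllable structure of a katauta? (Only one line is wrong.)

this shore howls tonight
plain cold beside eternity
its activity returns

The second line

Line 1: this (1), shore (1), howls (1), tonight (2) → 5 ✓
Line 2: plain (1), cold (1), beside (2), eternity (4) → 8 (expected 7)
Line 3: its (1), activity (4), returns (2) → 7 ✓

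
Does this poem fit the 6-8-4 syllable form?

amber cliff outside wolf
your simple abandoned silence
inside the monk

Line 1: amber (2), cliff (1), outside (2), wolf (1) → 6 ✓
Line 2: your (1), simple (2), abandoned (3), silence (2) → 8 ✓
Line 3: inside (2), the (1), monk (1) → 4 ✓

Yes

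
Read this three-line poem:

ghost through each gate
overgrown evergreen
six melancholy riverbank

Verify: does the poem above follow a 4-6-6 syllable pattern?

Line 1: ghost (1), through (1), each (1), gate (1) → 4 ✓
Line 2: overgrown (3), evergreen (3) → 6 ✓
Line 3: six (1), melancholy (4), riverbank (3) → 8 (expected 6)

No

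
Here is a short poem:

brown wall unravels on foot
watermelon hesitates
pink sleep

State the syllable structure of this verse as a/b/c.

7/7/2

Line 1: brown (1), wall (1), unravels (3), on (1), foot (1) → 7
Line 2: watermelon (4), hesitates (3) → 7
Line 3: pink (1), sleep (1) → 2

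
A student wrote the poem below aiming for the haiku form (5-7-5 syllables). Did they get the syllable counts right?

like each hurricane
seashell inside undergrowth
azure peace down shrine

Line 1: "like each hurricane": 1+1+3 = 5 ✓
Line 2: "seashell inside undergrowth": 2+2+3 = 7 ✓
Line 3: "azure peace down shrine": 2+1+1+1 = 5 ✓

Yes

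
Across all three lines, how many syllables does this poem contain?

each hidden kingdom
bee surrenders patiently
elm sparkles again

17

Line 1: "each hidden kingdom": 1+2+2 = 5
Line 2: "bee surrenders patiently": 1+3+3 = 7
Line 3: "elm sparkles again": 1+2+2 = 5
Total: 5 + 7 + 5 = 17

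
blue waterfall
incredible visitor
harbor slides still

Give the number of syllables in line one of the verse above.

4

Line one: "blue waterfall": 1+3 = 4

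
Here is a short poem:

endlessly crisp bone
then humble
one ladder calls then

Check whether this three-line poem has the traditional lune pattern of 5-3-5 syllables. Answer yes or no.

Line 1: endlessly(3) + crisp(1) + bone(1) = 5 ✓
Line 2: then(1) + humble(2) = 3 ✓
Line 3: one(1) + ladder(2) + calls(1) + then(1) = 5 ✓

Yes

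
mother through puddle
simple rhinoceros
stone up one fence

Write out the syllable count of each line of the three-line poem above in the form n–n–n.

Line 1: mother(2) + through(1) + puddle(2) = 5
Line 2: simple(2) + rhinoceros(4) = 6
Line 3: stone(1) + up(1) + one(1) + fence(1) = 4

5–6–4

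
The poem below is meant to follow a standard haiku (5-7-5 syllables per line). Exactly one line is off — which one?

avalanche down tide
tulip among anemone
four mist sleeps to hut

Line 1: "avalanche down tide": 3+1+1 = 5 ✓
Line 2: "tulip among anemone": 2+2+4 = 8 (expected 7)
Line 3: "four mist sleeps to hut": 1+1+1+1+1 = 5 ✓

The second line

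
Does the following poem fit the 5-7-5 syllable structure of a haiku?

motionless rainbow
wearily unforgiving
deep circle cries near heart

No

Line 1: motionless(3) + rainbow(2) = 5 ✓
Line 2: wearily(3) + unforgiving(4) = 7 ✓
Line 3: deep(1) + circle(2) + cries(1) + near(1) + heart(1) = 6 (expected 5)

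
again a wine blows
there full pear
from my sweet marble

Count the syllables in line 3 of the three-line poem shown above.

5

Line 3: from(1) + my(1) + sweet(1) + marble(2) = 5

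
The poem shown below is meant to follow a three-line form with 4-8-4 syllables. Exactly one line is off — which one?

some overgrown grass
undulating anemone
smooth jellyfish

Line 1: "some overgrown grass": 1+3+1 = 5 (expected 4)
Line 2: "undulating anemone": 4+4 = 8 ✓
Line 3: "smooth jellyfish": 1+3 = 4 ✓

The first line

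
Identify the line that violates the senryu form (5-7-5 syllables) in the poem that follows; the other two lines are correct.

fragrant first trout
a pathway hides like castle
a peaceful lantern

Line 1: "fragrant first trout": 2+1+1 = 4 (expected 5)
Line 2: "a pathway hides like castle": 1+2+1+1+2 = 7 ✓
Line 3: "a peaceful lantern": 1+2+2 = 5 ✓

The first line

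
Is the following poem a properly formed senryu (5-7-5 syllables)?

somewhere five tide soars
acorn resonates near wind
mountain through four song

Yes

Line 1: somewhere(2) + five(1) + tide(1) + soars(1) = 5 ✓
Line 2: acorn(2) + resonates(3) + near(1) + wind(1) = 7 ✓
Line 3: mountain(2) + through(1) + four(1) + song(1) = 5 ✓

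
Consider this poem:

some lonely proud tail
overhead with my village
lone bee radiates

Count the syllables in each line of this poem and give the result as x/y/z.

Line 1: "some lonely proud tail": 1+2+1+1 = 5
Line 2: "overhead with my village": 3+1+1+2 = 7
Line 3: "lone bee radiates": 1+1+3 = 5

5/7/5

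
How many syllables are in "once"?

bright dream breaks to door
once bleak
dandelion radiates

"once" has 1 syllable.

1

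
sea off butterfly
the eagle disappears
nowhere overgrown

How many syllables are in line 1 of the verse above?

5

Line 1: "sea off butterfly": 1+1+3 = 5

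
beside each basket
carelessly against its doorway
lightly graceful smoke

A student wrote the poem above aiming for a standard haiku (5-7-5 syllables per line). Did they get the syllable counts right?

Line 1: beside (2), each (1), basket (2) → 5 ✓
Line 2: carelessly (3), against (2), its (1), doorway (2) → 8 (expected 7)
Line 3: lightly (2), graceful (2), smoke (1) → 5 ✓

No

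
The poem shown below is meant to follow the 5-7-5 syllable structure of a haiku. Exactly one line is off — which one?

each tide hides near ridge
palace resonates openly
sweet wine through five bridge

Line 1: each(1) + tide(1) + hides(1) + near(1) + ridge(1) = 5 ✓
Line 2: palace(2) + resonates(3) + openly(3) = 8 (expected 7)
Line 3: sweet(1) + wine(1) + through(1) + five(1) + bridge(1) = 5 ✓

Line 2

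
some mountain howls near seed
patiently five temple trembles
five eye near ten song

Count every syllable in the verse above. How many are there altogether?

Line 1: some (1), mountain (2), howls (1), near (1), seed (1) → 6
Line 2: patiently (3), five (1), temple (2), trembles (2) → 8
Line 3: five (1), eye (1), near (1), ten (1), song (1) → 5
Total: 6 + 8 + 5 = 19

19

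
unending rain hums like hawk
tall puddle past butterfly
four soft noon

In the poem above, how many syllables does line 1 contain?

Line 1: unending(3) + rain(1) + hums(1) + like(1) + hawk(1) = 7

7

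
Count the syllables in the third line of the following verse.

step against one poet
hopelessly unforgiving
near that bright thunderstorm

The third line: "near that bright thunderstorm": 1+1+1+3 = 6

6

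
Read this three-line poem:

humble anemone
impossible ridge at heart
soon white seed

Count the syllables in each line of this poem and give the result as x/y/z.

6/7/3

Line 1: "humble anemone": 2+4 = 6
Line 2: "impossible ridge at heart": 4+1+1+1 = 7
Line 3: "soon white seed": 1+1+1 = 3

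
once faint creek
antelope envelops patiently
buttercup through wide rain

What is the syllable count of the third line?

6

The third line: buttercup(3) + through(1) + wide(1) + rain(1) = 6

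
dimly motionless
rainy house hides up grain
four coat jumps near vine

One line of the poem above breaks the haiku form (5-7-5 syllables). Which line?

Line 1: dimly(2) + motionless(3) = 5 ✓
Line 2: rainy(2) + house(1) + hides(1) + up(1) + grain(1) = 6 (expected 7)
Line 3: four(1) + coat(1) + jumps(1) + near(1) + vine(1) = 5 ✓

The second line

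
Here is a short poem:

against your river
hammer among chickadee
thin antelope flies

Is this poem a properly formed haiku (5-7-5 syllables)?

Yes

Line 1: against(2) + your(1) + river(2) = 5 ✓
Line 2: hammer(2) + among(2) + chickadee(3) = 7 ✓
Line 3: thin(1) + antelope(3) + flies(1) = 5 ✓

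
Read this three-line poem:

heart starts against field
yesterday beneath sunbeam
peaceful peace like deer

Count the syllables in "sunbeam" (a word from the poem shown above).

2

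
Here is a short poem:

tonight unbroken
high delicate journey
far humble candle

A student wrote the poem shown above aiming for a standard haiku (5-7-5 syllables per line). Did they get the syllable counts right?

Line 1: tonight(2) + unbroken(3) = 5 ✓
Line 2: high(1) + delicate(3) + journey(2) = 6 (expected 7)
Line 3: far(1) + humble(2) + candle(2) = 5 ✓

No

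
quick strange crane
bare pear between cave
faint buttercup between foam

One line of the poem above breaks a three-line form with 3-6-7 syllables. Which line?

The second line

Line 1: "quick strange crane": 1+1+1 = 3 ✓
Line 2: "bare pear between cave": 1+1+2+1 = 5 (expected 6)
Line 3: "faint buttercup between foam": 1+3+2+1 = 7 ✓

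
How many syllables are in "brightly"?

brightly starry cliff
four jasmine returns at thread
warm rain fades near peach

2

"brightly" has 2 syllables.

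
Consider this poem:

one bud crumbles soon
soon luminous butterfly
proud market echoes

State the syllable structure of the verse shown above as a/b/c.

Line 1: one (1), bud (1), crumbles (2), soon (1) → 5
Line 2: soon (1), luminous (3), butterfly (3) → 7
Line 3: proud (1), market (2), echoes (2) → 5

5/7/5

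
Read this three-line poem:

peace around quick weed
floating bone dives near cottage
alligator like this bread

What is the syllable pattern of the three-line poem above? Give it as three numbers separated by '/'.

Line 1: "peace around quick weed": 1+2+1+1 = 5
Line 2: "floating bone dives near cottage": 2+1+1+1+2 = 7
Line 3: "alligator like this bread": 4+1+1+1 = 7

5/7/7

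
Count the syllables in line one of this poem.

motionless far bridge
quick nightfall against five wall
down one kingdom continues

Line one: motionless(3) + far(1) + bridge(1) = 5

5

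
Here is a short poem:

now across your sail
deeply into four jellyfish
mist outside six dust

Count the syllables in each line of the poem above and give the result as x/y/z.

Line 1: now (1), across (2), your (1), sail (1) → 5
Line 2: deeply (2), into (2), four (1), jellyfish (3) → 8
Line 3: mist (1), outside (2), six (1), dust (1) → 5

5/8/5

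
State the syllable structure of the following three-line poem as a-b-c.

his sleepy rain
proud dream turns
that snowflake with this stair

4-3-6

Line 1: "his sleepy rain": 1+2+1 = 4
Line 2: "proud dream turns": 1+1+1 = 3
Line 3: "that snowflake with this stair": 1+2+1+1+1 = 6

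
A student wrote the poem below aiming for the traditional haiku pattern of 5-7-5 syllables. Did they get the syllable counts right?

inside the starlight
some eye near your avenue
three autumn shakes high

Yes

Line 1: inside (2), the (1), starlight (2) → 5 ✓
Line 2: some (1), eye (1), near (1), your (1), avenue (3) → 7 ✓
Line 3: three (1), autumn (2), shakes (1), high (1) → 5 ✓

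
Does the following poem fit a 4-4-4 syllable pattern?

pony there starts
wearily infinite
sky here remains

No

Line 1: pony(2) + there(1) + starts(1) = 4 ✓
Line 2: wearily(3) + infinite(3) = 6 (expected 4)
Line 3: sky(1) + here(1) + remains(2) = 4 ✓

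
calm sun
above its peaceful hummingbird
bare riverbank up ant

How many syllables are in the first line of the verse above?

The first line: calm (1), sun (1) → 2

2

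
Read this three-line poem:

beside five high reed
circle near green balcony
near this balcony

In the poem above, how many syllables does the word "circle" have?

2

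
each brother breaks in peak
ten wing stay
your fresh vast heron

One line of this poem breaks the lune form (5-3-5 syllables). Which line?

The first line

Line 1: "each brother breaks in peak": 1+2+1+1+1 = 6 (expected 5)
Line 2: "ten wing stay": 1+1+1 = 3 ✓
Line 3: "your fresh vast heron": 1+1+1+2 = 5 ✓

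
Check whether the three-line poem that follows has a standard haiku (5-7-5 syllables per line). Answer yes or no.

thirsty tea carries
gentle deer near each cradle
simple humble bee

Yes

Line 1: "thirsty tea carries": 2+1+2 = 5 ✓
Line 2: "gentle deer near each cradle": 2+1+1+1+2 = 7 ✓
Line 3: "simple humble bee": 2+2+1 = 5 ✓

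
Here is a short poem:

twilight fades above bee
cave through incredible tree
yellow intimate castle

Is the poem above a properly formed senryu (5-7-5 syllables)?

Line 1: "twilight fades above bee": 2+1+2+1 = 6 (expected 5)
Line 2: "cave through incredible tree": 1+1+4+1 = 7 ✓
Line 3: "yellow intimate castle": 2+3+2 = 7 (expected 5)

No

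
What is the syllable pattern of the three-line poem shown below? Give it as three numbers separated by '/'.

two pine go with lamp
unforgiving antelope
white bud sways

5/7/3

Line 1: two(1) + pine(1) + go(1) + with(1) + lamp(1) = 5
Line 2: unforgiving(4) + antelope(3) = 7
Line 3: white(1) + bud(1) + sways(1) = 3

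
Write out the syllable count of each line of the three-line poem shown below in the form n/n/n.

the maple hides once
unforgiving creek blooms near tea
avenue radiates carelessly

Line 1: "the maple hides once": 1+2+1+1 = 5
Line 2: "unforgiving creek blooms near tea": 4+1+1+1+1 = 8
Line 3: "avenue radiates carelessly": 3+3+3 = 9

5/8/9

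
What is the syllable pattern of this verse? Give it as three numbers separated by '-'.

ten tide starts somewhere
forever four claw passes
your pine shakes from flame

5-7-5

Line 1: ten (1), tide (1), starts (1), somewhere (2) → 5
Line 2: forever (3), four (1), claw (1), passes (2) → 7
Line 3: your (1), pine (1), shakes (1), from (1), flame (1) → 5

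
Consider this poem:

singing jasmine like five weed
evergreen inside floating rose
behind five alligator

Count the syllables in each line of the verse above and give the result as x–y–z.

7–8–7

Line 1: singing(2) + jasmine(2) + like(1) + five(1) + weed(1) = 7
Line 2: evergreen(3) + inside(2) + floating(2) + rose(1) = 8
Line 3: behind(2) + five(1) + alligator(4) = 7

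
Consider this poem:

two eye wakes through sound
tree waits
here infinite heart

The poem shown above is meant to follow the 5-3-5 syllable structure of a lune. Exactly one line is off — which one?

The second line

Line 1: two(1) + eye(1) + wakes(1) + through(1) + sound(1) = 5 ✓
Line 2: tree(1) + waits(1) = 2 (expected 3)
Line 3: here(1) + infinite(3) + heart(1) = 5 ✓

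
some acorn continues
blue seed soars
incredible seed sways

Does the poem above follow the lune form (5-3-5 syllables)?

No

Line 1: some(1) + acorn(2) + continues(3) = 6 (expected 5)
Line 2: blue(1) + seed(1) + soars(1) = 3 ✓
Line 3: incredible(4) + seed(1) + sways(1) = 6 (expected 5)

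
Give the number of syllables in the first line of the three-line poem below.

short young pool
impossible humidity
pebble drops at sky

3

The first line: short(1) + young(1) + pool(1) = 3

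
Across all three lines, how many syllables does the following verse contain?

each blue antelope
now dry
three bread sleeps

10

Line 1: "each blue antelope": 1+1+3 = 5
Line 2: "now dry": 1+1 = 2
Line 3: "three bread sleeps": 1+1+1 = 3
Total: 5 + 2 + 3 = 10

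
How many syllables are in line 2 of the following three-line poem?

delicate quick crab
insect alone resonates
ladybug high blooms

Line 2: "insect alone resonates": 2+2+3 = 7

7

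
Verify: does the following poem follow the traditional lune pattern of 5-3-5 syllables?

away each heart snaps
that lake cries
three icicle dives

Yes

Line 1: away(2) + each(1) + heart(1) + snaps(1) = 5 ✓
Line 2: that(1) + lake(1) + cries(1) = 3 ✓
Line 3: three(1) + icicle(3) + dives(1) = 5 ✓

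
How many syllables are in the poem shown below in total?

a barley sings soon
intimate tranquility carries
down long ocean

18

Line 1: a (1), barley (2), sings (1), soon (1) → 5
Line 2: intimate (3), tranquility (4), carries (2) → 9
Line 3: down (1), long (1), ocean (2) → 4
Total: 5 + 9 + 4 = 18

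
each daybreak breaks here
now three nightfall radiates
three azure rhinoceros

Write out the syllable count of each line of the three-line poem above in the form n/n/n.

5/7/7

Line 1: each (1), daybreak (2), breaks (1), here (1) → 5
Line 2: now (1), three (1), nightfall (2), radiates (3) → 7
Line 3: three (1), azure (2), rhinoceros (4) → 7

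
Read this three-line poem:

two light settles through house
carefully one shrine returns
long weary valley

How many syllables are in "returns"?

2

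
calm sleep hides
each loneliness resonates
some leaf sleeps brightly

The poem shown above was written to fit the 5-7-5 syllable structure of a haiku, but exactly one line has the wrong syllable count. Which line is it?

Line 1: calm (1), sleep (1), hides (1) → 3 (expected 5)
Line 2: each (1), loneliness (3), resonates (3) → 7 ✓
Line 3: some (1), leaf (1), sleeps (1), brightly (2) → 5 ✓

Line 1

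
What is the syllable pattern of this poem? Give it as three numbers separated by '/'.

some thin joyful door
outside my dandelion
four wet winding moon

5/7/5

Line 1: some (1), thin (1), joyful (2), door (1) → 5
Line 2: outside (2), my (1), dandelion (4) → 7
Line 3: four (1), wet (1), winding (2), moon (1) → 5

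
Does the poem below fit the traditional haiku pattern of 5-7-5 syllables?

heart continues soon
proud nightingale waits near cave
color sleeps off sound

Yes

Line 1: "heart continues soon": 1+3+1 = 5 ✓
Line 2: "proud nightingale waits near cave": 1+3+1+1+1 = 7 ✓
Line 3: "color sleeps off sound": 2+1+1+1 = 5 ✓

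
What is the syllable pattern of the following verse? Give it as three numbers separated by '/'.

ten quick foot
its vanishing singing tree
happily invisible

3/7/7

Line 1: ten (1), quick (1), foot (1) → 3
Line 2: its (1), vanishing (3), singing (2), tree (1) → 7
Line 3: happily (3), invisible (4) → 7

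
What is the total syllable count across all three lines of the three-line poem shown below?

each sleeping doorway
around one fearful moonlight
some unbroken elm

17

Line 1: each(1) + sleeping(2) + doorway(2) = 5
Line 2: around(2) + one(1) + fearful(2) + moonlight(2) = 7
Line 3: some(1) + unbroken(3) + elm(1) = 5
Total: 5 + 7 + 5 = 17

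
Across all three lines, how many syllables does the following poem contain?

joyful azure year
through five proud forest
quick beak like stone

Line 1: joyful (2), azure (2), year (1) → 5
Line 2: through (1), five (1), proud (1), forest (2) → 5
Line 3: quick (1), beak (1), like (1), stone (1) → 4
Total: 5 + 5 + 4 = 14

14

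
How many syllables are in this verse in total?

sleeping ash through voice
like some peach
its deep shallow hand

13

Line 1: sleeping (2), ash (1), through (1), voice (1) → 5
Line 2: like (1), some (1), peach (1) → 3
Line 3: its (1), deep (1), shallow (2), hand (1) → 5
Total: 5 + 3 + 5 = 13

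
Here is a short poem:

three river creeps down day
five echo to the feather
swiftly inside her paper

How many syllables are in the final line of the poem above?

The final line: swiftly(2) + inside(2) + her(1) + paper(2) = 7

7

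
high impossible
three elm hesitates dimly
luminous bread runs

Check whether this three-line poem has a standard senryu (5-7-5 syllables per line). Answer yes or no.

Yes

Line 1: high (1), impossible (4) → 5 ✓
Line 2: three (1), elm (1), hesitates (3), dimly (2) → 7 ✓
Line 3: luminous (3), bread (1), runs (1) → 5 ✓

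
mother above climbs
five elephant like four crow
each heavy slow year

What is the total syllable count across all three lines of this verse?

Line 1: mother (2), above (2), climbs (1) → 5
Line 2: five (1), elephant (3), like (1), four (1), crow (1) → 7
Line 3: each (1), heavy (2), slow (1), year (1) → 5
Total: 5 + 7 + 5 = 17

17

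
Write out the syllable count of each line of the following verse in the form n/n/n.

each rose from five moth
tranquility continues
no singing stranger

Line 1: "each rose from five moth": 1+1+1+1+1 = 5
Line 2: "tranquility continues": 4+3 = 7
Line 3: "no singing stranger": 1+2+2 = 5

5/7/5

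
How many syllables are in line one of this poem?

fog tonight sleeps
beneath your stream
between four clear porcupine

Line one: fog (1), tonight (2), sleeps (1) → 4

4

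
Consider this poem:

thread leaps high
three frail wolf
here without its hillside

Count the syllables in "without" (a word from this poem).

2

"without" has 2 syllables.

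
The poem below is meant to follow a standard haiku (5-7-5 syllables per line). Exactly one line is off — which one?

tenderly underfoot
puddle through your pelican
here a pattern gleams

Line 1

Line 1: tenderly (3), underfoot (3) → 6 (expected 5)
Line 2: puddle (2), through (1), your (1), pelican (3) → 7 ✓
Line 3: here (1), a (1), pattern (2), gleams (1) → 5 ✓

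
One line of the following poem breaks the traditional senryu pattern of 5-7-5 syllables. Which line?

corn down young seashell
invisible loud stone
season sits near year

Line 2

Line 1: "corn down young seashell": 1+1+1+2 = 5 ✓
Line 2: "invisible loud stone": 4+1+1 = 6 (expected 7)
Line 3: "season sits near year": 2+1+1+1 = 5 ✓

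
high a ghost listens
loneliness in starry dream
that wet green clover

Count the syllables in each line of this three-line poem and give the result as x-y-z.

Line 1: "high a ghost listens": 1+1+1+2 = 5
Line 2: "loneliness in starry dream": 3+1+2+1 = 7
Line 3: "that wet green clover": 1+1+1+2 = 5

5-7-5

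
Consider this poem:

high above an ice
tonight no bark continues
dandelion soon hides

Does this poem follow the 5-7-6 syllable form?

Line 1: high (1), above (2), an (1), ice (1) → 5 ✓
Line 2: tonight (2), no (1), bark (1), continues (3) → 7 ✓
Line 3: dandelion (4), soon (1), hides (1) → 6 ✓

Yes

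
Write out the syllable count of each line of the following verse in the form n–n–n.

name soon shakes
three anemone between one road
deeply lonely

Line 1: name(1) + soon(1) + shakes(1) = 3
Line 2: three(1) + anemone(4) + between(2) + one(1) + road(1) = 9
Line 3: deeply(2) + lonely(2) = 4

3–9–4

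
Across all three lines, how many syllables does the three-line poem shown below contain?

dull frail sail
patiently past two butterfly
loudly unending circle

Line 1: dull (1), frail (1), sail (1) → 3
Line 2: patiently (3), past (1), two (1), butterfly (3) → 8
Line 3: loudly (2), unending (3), circle (2) → 7
Total: 3 + 8 + 7 = 18

18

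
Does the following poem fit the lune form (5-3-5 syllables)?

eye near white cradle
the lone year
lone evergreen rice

Yes

Line 1: "eye near white cradle": 1+1+1+2 = 5 ✓
Line 2: "the lone year": 1+1+1 = 3 ✓
Line 3: "lone evergreen rice": 1+3+1 = 5 ✓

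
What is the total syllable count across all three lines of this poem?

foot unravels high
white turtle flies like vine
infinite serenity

18

Line 1: "foot unravels high": 1+3+1 = 5
Line 2: "white turtle flies like vine": 1+2+1+1+1 = 6
Line 3: "infinite serenity": 3+4 = 7
Total: 5 + 6 + 7 = 18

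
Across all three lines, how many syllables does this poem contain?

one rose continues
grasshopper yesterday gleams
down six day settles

Line 1: one(1) + rose(1) + continues(3) = 5
Line 2: grasshopper(3) + yesterday(3) + gleams(1) = 7
Line 3: down(1) + six(1) + day(1) + settles(2) = 5
Total: 5 + 7 + 5 = 17

17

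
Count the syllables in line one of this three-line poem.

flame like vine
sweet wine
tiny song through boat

3

Line one: flame (1), like (1), vine (1) → 3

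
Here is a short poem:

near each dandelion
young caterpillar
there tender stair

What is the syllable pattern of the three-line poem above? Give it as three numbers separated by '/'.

6/5/4

Line 1: "near each dandelion": 1+1+4 = 6
Line 2: "young caterpillar": 1+4 = 5
Line 3: "there tender stair": 1+2+1 = 4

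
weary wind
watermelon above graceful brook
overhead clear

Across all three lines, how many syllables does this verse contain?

Line 1: "weary wind": 2+1 = 3
Line 2: "watermelon above graceful brook": 4+2+2+1 = 9
Line 3: "overhead clear": 3+1 = 4
Total: 3 + 9 + 4 = 16

16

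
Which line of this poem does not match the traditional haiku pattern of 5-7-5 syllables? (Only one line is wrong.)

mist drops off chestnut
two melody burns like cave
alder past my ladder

Line 3

Line 1: mist (1), drops (1), off (1), chestnut (2) → 5 ✓
Line 2: two (1), melody (3), burns (1), like (1), cave (1) → 7 ✓
Line 3: alder (2), past (1), my (1), ladder (2) → 6 (expected 5)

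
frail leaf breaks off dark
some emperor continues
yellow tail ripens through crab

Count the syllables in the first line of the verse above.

5

The first line: "frail leaf breaks off dark": 1+1+1+1+1 = 5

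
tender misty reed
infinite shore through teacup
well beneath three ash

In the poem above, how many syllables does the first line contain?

5

The first line: tender (2), misty (2), reed (1) → 5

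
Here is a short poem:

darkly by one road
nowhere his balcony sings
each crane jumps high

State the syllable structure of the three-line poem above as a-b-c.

Line 1: darkly (2), by (1), one (1), road (1) → 5
Line 2: nowhere (2), his (1), balcony (3), sings (1) → 7
Line 3: each (1), crane (1), jumps (1), high (1) → 4

5-7-4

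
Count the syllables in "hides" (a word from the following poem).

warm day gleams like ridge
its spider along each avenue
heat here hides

1

"hides" has 1 syllable.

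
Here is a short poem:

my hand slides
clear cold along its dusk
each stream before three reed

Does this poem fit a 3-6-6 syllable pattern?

Yes

Line 1: my(1) + hand(1) + slides(1) = 3 ✓
Line 2: clear(1) + cold(1) + along(2) + its(1) + dusk(1) = 6 ✓
Line 3: each(1) + stream(1) + before(2) + three(1) + reed(1) = 6 ✓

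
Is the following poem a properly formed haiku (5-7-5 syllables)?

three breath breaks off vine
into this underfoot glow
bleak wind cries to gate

Yes

Line 1: "three breath breaks off vine": 1+1+1+1+1 = 5 ✓
Line 2: "into this underfoot glow": 2+1+3+1 = 7 ✓
Line 3: "bleak wind cries to gate": 1+1+1+1+1 = 5 ✓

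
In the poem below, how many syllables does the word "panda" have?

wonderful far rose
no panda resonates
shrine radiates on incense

2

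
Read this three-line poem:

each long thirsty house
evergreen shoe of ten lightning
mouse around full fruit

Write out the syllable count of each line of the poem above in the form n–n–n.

5–8–5

Line 1: each (1), long (1), thirsty (2), house (1) → 5
Line 2: evergreen (3), shoe (1), of (1), ten (1), lightning (2) → 8
Line 3: mouse (1), around (2), full (1), fruit (1) → 5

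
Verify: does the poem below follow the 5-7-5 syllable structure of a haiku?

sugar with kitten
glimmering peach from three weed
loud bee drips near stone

Yes

Line 1: sugar(2) + with(1) + kitten(2) = 5 ✓
Line 2: glimmering(3) + peach(1) + from(1) + three(1) + weed(1) = 7 ✓
Line 3: loud(1) + bee(1) + drips(1) + near(1) + stone(1) = 5 ✓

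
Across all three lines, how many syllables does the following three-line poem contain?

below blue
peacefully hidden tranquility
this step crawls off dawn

Line 1: below(2) + blue(1) = 3
Line 2: peacefully(3) + hidden(2) + tranquility(4) = 9
Line 3: this(1) + step(1) + crawls(1) + off(1) + dawn(1) = 5
Total: 3 + 9 + 5 = 17

17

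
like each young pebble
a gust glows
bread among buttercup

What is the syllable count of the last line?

The last line: bread(1) + among(2) + buttercup(3) = 6

6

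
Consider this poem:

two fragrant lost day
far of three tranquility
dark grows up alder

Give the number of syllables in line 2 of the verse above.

7

Line 2: "far of three tranquility": 1+1+1+4 = 7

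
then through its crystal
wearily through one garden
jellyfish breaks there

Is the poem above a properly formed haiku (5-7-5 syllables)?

Line 1: "then through its crystal": 1+1+1+2 = 5 ✓
Line 2: "wearily through one garden": 3+1+1+2 = 7 ✓
Line 3: "jellyfish breaks there": 3+1+1 = 5 ✓

Yes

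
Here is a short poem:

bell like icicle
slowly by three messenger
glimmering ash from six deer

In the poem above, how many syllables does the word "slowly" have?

2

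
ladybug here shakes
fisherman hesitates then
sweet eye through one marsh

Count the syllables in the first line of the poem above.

5

The first line: "ladybug here shakes": 3+1+1 = 5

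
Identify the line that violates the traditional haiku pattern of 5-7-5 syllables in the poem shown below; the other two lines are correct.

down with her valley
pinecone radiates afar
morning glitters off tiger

Line 1: "down with her valley": 1+1+1+2 = 5 ✓
Line 2: "pinecone radiates afar": 2+3+2 = 7 ✓
Line 3: "morning glitters off tiger": 2+2+1+2 = 7 (expected 5)

The third line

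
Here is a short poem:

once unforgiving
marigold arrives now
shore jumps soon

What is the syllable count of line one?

5

Line one: once(1) + unforgiving(4) = 5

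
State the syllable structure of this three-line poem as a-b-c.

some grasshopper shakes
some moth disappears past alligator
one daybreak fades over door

Line 1: "some grasshopper shakes": 1+3+1 = 5
Line 2: "some moth disappears past alligator": 1+1+3+1+4 = 10
Line 3: "one daybreak fades over door": 1+2+1+2+1 = 7

5-10-7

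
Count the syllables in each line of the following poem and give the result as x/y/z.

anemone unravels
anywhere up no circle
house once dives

Line 1: "anemone unravels": 4+3 = 7
Line 2: "anywhere up no circle": 3+1+1+2 = 7
Line 3: "house once dives": 1+1+1 = 3

7/7/3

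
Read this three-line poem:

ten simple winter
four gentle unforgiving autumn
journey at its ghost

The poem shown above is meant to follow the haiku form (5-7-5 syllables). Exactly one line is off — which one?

The second line

Line 1: ten (1), simple (2), winter (2) → 5 ✓
Line 2: four (1), gentle (2), unforgiving (4), autumn (2) → 9 (expected 7)
Line 3: journey (2), at (1), its (1), ghost (1) → 5 ✓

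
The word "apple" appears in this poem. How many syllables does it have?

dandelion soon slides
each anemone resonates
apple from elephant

2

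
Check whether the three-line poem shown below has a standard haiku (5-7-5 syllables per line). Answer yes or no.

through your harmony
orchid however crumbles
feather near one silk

Line 1: through (1), your (1), harmony (3) → 5 ✓
Line 2: orchid (2), however (3), crumbles (2) → 7 ✓
Line 3: feather (2), near (1), one (1), silk (1) → 5 ✓

Yes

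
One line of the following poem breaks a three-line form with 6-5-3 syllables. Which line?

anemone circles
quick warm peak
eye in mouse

The second line

Line 1: anemone (4), circles (2) → 6 ✓
Line 2: quick (1), warm (1), peak (1) → 3 (expected 5)
Line 3: eye (1), in (1), mouse (1) → 3 ✓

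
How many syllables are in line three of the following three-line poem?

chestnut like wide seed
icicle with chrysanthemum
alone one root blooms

Line three: "alone one root blooms": 2+1+1+1 = 5

5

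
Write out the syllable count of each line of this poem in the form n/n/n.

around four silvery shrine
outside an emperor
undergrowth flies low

Line 1: around (2), four (1), silvery (3), shrine (1) → 7
Line 2: outside (2), an (1), emperor (3) → 6
Line 3: undergrowth (3), flies (1), low (1) → 5

7/6/5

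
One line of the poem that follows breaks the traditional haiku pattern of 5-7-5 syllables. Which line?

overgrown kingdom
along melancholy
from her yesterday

Line 1: overgrown(3) + kingdom(2) = 5 ✓
Line 2: along(2) + melancholy(4) = 6 (expected 7)
Line 3: from(1) + her(1) + yesterday(3) = 5 ✓

Line 2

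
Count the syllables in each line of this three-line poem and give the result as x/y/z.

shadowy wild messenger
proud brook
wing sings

7/2/2

Line 1: shadowy (3), wild (1), messenger (3) → 7
Line 2: proud (1), brook (1) → 2
Line 3: wing (1), sings (1) → 2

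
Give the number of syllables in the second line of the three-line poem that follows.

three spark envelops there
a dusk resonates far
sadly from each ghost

6

The second line: "a dusk resonates far": 1+1+3+1 = 6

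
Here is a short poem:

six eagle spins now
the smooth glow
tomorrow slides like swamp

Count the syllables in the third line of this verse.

The third line: tomorrow(3) + slides(1) + like(1) + swamp(1) = 6

6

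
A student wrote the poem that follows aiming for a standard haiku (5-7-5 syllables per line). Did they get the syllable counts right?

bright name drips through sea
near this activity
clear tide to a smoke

No

Line 1: bright (1), name (1), drips (1), through (1), sea (1) → 5 ✓
Line 2: near (1), this (1), activity (4) → 6 (expected 7)
Line 3: clear (1), tide (1), to (1), a (1), smoke (1) → 5 ✓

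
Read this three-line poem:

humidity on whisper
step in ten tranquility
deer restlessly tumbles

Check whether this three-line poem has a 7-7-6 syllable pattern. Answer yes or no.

Line 1: "humidity on whisper": 4+1+2 = 7 ✓
Line 2: "step in ten tranquility": 1+1+1+4 = 7 ✓
Line 3: "deer restlessly tumbles": 1+3+2 = 6 ✓

Yes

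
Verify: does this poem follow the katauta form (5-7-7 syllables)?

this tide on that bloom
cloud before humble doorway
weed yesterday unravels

Line 1: "this tide on that bloom": 1+1+1+1+1 = 5 ✓
Line 2: "cloud before humble doorway": 1+2+2+2 = 7 ✓
Line 3: "weed yesterday unravels": 1+3+3 = 7 ✓

Yes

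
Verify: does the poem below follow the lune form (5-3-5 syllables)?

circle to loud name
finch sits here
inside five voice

Line 1: "circle to loud name": 2+1+1+1 = 5 ✓
Line 2: "finch sits here": 1+1+1 = 3 ✓
Line 3: "inside five voice": 2+1+1 = 4 (expected 5)

No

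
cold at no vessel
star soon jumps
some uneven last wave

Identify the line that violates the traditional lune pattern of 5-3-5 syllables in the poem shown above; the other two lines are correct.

The third line

Line 1: cold (1), at (1), no (1), vessel (2) → 5 ✓
Line 2: star (1), soon (1), jumps (1) → 3 ✓
Line 3: some (1), uneven (3), last (1), wave (1) → 6 (expected 5)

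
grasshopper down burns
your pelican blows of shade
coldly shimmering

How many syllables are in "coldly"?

"coldly" has 2 syllables.

2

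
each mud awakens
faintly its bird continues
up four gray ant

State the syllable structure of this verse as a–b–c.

Line 1: "each mud awakens": 1+1+3 = 5
Line 2: "faintly its bird continues": 2+1+1+3 = 7
Line 3: "up four gray ant": 1+1+1+1 = 4

5–7–4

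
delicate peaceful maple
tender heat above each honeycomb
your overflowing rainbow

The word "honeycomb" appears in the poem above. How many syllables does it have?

3

"honeycomb" has 3 syllables.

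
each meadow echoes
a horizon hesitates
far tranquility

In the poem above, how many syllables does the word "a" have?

"a" has 1 syllable.

1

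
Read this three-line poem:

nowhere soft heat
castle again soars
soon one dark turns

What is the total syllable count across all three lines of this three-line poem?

13

Line 1: nowhere (2), soft (1), heat (1) → 4
Line 2: castle (2), again (2), soars (1) → 5
Line 3: soon (1), one (1), dark (1), turns (1) → 4
Total: 4 + 5 + 4 = 13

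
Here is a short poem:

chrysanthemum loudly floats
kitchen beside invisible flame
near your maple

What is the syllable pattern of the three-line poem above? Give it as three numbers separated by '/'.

7/9/4

Line 1: chrysanthemum(4) + loudly(2) + floats(1) = 7
Line 2: kitchen(2) + beside(2) + invisible(4) + flame(1) = 9
Line 3: near(1) + your(1) + maple(2) = 4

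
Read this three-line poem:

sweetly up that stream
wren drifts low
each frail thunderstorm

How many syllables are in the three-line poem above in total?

13

Line 1: sweetly(2) + up(1) + that(1) + stream(1) = 5
Line 2: wren(1) + drifts(1) + low(1) = 3
Line 3: each(1) + frail(1) + thunderstorm(3) = 5
Total: 5 + 3 + 5 = 13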